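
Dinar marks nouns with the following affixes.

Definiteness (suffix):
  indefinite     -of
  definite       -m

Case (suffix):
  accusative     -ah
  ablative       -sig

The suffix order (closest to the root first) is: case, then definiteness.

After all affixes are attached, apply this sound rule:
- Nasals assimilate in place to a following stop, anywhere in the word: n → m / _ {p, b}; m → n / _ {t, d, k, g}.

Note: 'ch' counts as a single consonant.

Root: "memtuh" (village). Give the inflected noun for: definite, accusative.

mentuhahm

Attach case accusative -ah → memtuhah.
Attach definiteness definite -m → memtuhahm.
Apply nasal assimilation: memtuhahm → mentuhahm.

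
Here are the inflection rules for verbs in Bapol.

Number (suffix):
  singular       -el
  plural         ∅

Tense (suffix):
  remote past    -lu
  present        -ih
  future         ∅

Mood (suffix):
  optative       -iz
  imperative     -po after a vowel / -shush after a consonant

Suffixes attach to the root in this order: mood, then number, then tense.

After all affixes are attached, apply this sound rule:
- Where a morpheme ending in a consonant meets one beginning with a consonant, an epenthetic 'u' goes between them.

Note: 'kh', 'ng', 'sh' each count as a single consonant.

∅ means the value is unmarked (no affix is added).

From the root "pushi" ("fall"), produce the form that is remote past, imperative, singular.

pushipoelulu

Attach mood imperative -po (after vowel 'i') → pushipo.
Attach number singular -el → pushipoel.
Attach tense remote past -lu → pushipoellu.
Apply epenthesis: pushipoellu → pushipoelulu.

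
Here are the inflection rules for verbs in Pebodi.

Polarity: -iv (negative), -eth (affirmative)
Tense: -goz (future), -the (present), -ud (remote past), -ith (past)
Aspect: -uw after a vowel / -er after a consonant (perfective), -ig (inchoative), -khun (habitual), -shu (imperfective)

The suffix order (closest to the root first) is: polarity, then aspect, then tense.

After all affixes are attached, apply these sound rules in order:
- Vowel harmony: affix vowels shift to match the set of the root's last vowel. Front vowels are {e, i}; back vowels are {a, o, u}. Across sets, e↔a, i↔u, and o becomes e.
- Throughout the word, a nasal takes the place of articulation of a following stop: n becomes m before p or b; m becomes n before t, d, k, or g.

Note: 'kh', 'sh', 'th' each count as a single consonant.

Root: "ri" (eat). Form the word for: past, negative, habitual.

Attach polarity negative -iv → riiv.
Attach aspect habitual -khun → riivkhun.
Attach tense past -ith → riivkhunith.
Apply vowel harmony: riivkhunith → riivkhinith.
Nasal assimilation: no change.

riivkhinith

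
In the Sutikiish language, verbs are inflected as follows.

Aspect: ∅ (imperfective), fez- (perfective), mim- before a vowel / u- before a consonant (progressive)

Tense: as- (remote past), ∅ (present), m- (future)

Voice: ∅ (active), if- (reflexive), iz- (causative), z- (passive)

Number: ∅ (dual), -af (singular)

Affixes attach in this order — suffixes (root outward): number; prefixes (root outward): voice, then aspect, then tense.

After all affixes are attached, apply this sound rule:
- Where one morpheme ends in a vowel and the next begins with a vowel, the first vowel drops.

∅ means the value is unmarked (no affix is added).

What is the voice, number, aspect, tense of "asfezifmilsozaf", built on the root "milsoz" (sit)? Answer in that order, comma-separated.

reflexive, singular, perfective, remote past

Segment: as-fez-if-milsoz-af.
voice: if- → reflexive.
number: -af → singular.
aspect: fez- → perfective.
tense: as- → remote past.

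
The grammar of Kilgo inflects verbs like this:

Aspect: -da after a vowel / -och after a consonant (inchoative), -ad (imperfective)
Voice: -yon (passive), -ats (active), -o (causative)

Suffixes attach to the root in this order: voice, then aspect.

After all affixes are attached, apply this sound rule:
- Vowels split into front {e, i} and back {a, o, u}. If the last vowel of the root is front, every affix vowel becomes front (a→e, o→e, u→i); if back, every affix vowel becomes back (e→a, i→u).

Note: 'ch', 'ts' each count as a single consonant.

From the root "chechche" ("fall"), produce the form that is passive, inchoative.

Attach voice passive -yon → chechcheyon.
Attach aspect inchoative -och (after consonant 'n') → chechcheyonoch.
Apply vowel harmony: chechcheyonoch → chechcheyenech.

chechcheyenech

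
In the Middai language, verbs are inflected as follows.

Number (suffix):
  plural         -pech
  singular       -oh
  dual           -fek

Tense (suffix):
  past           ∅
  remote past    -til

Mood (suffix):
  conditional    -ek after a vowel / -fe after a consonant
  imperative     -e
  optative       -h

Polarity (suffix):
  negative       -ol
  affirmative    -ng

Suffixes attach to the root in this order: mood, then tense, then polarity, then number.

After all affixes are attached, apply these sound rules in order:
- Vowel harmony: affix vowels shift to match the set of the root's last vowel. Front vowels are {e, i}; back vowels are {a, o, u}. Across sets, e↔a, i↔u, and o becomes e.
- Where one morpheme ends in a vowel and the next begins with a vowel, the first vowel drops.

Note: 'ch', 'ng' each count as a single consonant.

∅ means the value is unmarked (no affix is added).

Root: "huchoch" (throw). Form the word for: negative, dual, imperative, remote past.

Attach mood imperative -e → huchoche.
Attach tense remote past -til → huchochetil.
Attach polarity negative -ol → huchochetilol.
Attach number dual -fek → huchochetilolfek.
Apply vowel harmony: huchochetilolfek → huchochatulolfak.
Vowel deletion: no change.

huchochatulolfak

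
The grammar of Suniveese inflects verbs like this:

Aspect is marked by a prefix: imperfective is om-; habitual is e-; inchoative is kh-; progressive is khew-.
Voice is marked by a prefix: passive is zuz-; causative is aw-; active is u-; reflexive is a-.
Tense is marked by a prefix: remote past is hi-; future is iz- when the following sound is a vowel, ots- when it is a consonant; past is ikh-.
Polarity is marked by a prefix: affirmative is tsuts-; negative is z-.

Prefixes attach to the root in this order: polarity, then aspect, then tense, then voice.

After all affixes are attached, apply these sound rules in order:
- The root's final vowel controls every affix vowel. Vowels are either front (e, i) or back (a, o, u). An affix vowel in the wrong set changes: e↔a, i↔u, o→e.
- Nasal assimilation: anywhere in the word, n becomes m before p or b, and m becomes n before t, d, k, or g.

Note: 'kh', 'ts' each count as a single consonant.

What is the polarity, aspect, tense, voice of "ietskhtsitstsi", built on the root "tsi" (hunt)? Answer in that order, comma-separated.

affirmative, inchoative, future, active

Segment: u-ots-kh-tsuts-tsi.
polarity: tsuts- → affirmative.
aspect: kh- → inchoative.
tense: iz/ots- → future.
voice: u- → active.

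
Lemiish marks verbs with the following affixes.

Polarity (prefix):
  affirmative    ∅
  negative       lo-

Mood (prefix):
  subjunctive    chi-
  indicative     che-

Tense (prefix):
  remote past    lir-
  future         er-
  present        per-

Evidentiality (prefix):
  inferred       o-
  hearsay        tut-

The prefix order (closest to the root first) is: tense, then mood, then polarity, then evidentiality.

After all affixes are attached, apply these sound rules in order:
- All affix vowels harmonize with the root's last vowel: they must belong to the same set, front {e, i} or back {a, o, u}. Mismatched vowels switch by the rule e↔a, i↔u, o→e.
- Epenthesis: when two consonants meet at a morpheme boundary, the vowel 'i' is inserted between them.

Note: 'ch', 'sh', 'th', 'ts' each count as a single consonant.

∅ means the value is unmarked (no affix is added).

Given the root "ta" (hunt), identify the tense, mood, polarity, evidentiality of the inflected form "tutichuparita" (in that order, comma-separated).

Segment: tut-chi-per-ta.
tense: per- → present.
mood: chi- → subjunctive.
polarity: ∅ → affirmative.
evidentiality: tut- → hearsay.

present, subjunctive, affirmative, hearsay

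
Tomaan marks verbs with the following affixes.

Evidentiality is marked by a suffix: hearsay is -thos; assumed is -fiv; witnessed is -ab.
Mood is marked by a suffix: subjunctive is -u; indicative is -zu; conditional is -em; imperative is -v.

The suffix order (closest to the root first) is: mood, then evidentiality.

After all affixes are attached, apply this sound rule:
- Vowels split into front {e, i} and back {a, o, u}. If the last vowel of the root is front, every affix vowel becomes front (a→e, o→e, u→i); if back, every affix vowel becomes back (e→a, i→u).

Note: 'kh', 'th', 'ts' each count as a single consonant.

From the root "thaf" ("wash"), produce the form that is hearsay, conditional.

thafamthos

Attach mood conditional -em → thafem.
Attach evidentiality hearsay -thos → thafemthos.
Apply vowel harmony: thafemthos → thafamthos.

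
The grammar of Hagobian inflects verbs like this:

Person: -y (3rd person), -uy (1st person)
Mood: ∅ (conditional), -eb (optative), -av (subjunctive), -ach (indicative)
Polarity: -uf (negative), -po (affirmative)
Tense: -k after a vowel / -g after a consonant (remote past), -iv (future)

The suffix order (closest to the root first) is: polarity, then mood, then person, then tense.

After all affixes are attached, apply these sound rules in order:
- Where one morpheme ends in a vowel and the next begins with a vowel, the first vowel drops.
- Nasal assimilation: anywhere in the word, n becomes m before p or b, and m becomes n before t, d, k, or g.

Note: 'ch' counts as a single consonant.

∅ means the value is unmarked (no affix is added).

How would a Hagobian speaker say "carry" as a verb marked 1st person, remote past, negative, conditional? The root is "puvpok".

puvpokufuyg

Attach polarity negative -uf → puvpokuf.
mood = conditional: zero marking, form stays puvpokuf.
Attach person 1st person -uy → puvpokufuy.
Attach tense remote past -g (after consonant 'y') → puvpokufuyg.
Vowel deletion: no change.
Nasal assimilation: no change.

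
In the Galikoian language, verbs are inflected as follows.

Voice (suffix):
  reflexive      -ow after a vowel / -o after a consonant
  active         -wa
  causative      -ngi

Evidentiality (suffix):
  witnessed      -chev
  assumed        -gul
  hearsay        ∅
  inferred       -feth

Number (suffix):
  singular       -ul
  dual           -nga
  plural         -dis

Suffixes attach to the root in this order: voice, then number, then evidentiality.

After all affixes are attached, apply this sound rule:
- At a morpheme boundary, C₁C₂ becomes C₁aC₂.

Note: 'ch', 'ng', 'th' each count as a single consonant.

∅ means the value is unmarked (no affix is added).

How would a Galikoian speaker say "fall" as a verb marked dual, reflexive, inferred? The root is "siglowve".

Attach voice reflexive -ow (after vowel 'e') → siglowveow.
Attach number dual -nga → siglowveownga.
Attach evidentiality inferred -feth → siglowveowngafeth.
Apply epenthesis: siglowveowngafeth → siglowveowangafeth.

siglowveowangafeth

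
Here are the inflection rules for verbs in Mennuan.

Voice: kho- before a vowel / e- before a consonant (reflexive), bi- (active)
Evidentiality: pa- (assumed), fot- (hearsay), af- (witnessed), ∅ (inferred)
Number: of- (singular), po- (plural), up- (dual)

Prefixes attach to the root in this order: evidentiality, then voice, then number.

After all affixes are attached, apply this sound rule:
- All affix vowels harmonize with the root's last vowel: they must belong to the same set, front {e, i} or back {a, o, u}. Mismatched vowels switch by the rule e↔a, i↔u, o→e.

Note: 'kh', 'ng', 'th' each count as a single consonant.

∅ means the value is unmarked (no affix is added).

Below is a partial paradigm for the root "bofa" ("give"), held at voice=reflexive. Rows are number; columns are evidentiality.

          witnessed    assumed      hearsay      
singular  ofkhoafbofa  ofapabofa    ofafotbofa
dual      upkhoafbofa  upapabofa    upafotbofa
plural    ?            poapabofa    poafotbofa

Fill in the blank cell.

pokhoafbofa

Attach evidentiality witnessed af- → afbofa.
Attach voice reflexive kho- (before vowel 'a') → khoafbofa.
Attach number plural po- → pokhoafbofa.
Vowel harmony: no change.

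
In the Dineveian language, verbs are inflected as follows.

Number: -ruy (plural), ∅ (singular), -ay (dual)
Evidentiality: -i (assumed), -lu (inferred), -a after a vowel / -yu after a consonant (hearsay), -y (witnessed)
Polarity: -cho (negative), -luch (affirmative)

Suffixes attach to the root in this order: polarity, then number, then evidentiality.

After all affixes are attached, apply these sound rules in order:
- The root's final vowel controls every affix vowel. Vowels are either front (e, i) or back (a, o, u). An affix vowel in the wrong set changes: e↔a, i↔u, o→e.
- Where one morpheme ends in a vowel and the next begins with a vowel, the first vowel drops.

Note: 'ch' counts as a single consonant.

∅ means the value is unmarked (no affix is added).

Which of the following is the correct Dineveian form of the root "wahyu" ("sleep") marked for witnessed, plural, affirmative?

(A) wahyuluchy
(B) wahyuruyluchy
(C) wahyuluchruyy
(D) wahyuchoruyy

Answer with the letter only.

C

Attach polarity affirmative -luch → wahyuluch.
Attach number plural -ruy → wahyuluchruy.
Attach evidentiality witnessed -y → wahyuluchruyy.
Vowel harmony: no change.
Vowel deletion: no change.
So the correct form is wahyuluchruyy, option (C).
(D) wahyuchoruyy is wrong: it uses negative instead of affirmative for polarity.
(A) wahyuluchy is wrong: it uses singular instead of plural for number.
(B) wahyuruyluchy is wrong: it has the affixes in the wrong order.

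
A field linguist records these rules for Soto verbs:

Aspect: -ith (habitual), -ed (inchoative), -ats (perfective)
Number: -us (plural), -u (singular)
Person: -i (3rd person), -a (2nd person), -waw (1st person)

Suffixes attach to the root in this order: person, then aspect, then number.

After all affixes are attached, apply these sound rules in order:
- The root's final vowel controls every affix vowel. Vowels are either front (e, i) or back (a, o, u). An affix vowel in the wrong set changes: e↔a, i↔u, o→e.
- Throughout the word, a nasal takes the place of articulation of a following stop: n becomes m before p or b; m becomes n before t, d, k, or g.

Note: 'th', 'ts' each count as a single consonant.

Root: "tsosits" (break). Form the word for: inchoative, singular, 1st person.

Attach person 1st person -waw → tsositswaw.
Attach aspect inchoative -ed → tsositswawed.
Attach number singular -u → tsositswawedu.
Apply vowel harmony: tsositswawedu → tsositswewedi.
Nasal assimilation: no change.

tsositswewedi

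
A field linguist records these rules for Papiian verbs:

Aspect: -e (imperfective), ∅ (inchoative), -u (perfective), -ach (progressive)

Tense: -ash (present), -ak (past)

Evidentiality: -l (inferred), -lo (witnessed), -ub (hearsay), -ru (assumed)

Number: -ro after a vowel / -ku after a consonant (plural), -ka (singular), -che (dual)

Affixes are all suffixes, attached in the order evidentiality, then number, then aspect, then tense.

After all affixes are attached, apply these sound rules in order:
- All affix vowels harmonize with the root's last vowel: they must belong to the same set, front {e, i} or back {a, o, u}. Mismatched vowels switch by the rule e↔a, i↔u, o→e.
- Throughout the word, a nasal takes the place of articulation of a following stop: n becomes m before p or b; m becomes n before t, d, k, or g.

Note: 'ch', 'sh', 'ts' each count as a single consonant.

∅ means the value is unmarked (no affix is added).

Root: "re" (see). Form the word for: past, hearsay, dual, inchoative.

reibcheek

Attach evidentiality hearsay -ub → reub.
Attach number dual -che → reubche.
aspect = inchoative: zero marking, form stays reubche.
Attach tense past -ak → reubcheak.
Apply vowel harmony: reubcheak → reibcheek.
Nasal assimilation: no change.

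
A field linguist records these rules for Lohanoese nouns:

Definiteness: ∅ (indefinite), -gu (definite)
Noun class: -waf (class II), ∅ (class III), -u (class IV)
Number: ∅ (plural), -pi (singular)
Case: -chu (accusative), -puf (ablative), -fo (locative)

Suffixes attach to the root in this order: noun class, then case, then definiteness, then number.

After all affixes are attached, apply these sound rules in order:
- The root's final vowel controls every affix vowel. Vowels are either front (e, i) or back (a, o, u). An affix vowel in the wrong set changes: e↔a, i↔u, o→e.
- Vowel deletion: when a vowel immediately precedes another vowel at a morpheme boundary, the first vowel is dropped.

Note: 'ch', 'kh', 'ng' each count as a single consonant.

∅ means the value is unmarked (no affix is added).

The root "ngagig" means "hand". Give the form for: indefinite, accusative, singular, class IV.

ngagigichipi

Attach noun class class IV -u → ngagigu.
Attach case accusative -chu → ngagiguchu.
definiteness = indefinite: zero marking, form stays ngagiguchu.
Attach number singular -pi → ngagiguchupi.
Apply vowel harmony: ngagiguchupi → ngagigichipi.
Vowel deletion: no change.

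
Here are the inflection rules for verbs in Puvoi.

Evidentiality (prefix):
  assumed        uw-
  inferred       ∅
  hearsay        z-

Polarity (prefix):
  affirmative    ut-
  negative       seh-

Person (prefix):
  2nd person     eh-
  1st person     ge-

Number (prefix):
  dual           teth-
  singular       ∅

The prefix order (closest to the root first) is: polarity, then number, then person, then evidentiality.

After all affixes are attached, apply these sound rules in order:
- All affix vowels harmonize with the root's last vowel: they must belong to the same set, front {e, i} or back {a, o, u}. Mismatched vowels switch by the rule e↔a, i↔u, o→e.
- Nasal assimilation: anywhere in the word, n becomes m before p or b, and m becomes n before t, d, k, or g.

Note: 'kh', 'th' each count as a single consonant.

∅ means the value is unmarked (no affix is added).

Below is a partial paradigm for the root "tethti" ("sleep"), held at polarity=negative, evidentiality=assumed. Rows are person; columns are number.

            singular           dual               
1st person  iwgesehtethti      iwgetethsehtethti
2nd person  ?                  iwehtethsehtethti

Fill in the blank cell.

iwehsehtethti

Attach polarity negative seh- → sehtethti.
number = singular: zero marking, form stays sehtethti.
Attach person 2nd person eh- → ehsehtethti.
Attach evidentiality assumed uw- → uwehsehtethti.
Apply vowel harmony: uwehsehtethti → iwehsehtethti.
Nasal assimilation: no change.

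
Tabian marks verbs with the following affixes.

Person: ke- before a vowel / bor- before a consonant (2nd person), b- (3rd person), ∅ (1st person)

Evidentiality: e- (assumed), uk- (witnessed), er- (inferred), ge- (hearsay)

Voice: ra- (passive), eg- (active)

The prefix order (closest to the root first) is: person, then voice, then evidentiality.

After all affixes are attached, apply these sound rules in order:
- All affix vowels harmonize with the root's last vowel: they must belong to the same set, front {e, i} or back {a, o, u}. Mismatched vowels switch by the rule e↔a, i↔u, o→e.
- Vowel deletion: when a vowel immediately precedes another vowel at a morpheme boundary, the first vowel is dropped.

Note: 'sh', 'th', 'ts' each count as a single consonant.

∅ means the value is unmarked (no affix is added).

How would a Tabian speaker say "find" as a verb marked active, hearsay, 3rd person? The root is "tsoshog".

gagbtsoshog

Attach person 3rd person b- → btsoshog.
Attach voice active eg- → egbtsoshog.
Attach evidentiality hearsay ge- → geegbtsoshog.
Apply vowel harmony: geegbtsoshog → gaagbtsoshog.
Apply vowel deletion: gaagbtsoshog → gagbtsoshog.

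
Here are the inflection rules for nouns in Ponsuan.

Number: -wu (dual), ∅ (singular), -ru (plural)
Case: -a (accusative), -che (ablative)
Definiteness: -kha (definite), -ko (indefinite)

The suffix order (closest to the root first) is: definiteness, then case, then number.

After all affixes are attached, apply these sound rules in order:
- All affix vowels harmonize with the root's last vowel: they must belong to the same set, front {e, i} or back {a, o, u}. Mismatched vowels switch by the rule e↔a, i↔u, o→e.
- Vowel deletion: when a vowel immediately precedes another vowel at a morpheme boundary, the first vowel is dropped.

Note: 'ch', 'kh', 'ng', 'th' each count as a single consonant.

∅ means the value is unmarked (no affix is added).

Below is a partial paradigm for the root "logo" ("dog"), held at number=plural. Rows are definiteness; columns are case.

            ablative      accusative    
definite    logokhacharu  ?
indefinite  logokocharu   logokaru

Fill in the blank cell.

Attach definiteness definite -kha → logokha.
Attach case accusative -a → logokhaa.
Attach number plural -ru → logokhaaru.
Vowel harmony: no change.
Apply vowel deletion: logokhaaru → logokharu.

logokharu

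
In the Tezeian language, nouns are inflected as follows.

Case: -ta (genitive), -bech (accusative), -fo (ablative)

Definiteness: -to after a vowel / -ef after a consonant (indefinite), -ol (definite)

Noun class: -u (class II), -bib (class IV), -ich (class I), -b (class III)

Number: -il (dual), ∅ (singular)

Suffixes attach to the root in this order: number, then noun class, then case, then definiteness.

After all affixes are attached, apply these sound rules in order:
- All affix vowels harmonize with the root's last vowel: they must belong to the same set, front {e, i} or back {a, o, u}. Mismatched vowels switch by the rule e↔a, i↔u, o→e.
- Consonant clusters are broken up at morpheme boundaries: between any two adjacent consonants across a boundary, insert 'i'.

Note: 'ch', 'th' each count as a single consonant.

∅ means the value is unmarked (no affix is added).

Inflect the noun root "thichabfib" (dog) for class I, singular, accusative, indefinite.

thichabfibichibechef

number = singular: zero marking, form stays thichabfib.
Attach noun class class I -ich → thichabfibich.
Attach case accusative -bech → thichabfibichbech.
Attach definiteness indefinite -ef (after consonant 'ch') → thichabfibichbechef.
Vowel harmony: no change.
Apply epenthesis: thichabfibichbechef → thichabfibichibechef.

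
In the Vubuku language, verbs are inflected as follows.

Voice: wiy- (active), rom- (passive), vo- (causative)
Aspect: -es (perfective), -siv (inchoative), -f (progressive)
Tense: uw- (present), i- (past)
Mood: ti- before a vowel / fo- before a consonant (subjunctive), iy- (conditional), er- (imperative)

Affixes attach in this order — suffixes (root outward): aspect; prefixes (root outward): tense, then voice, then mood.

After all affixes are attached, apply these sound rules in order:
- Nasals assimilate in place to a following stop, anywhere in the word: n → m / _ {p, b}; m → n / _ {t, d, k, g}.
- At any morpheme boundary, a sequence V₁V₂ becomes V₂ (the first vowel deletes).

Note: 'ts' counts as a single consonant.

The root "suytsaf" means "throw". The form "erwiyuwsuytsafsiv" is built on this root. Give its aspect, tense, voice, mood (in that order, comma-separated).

inchoative, present, active, imperative

Segment: er-wiy-uw-suytsaf-siv.
aspect: -siv → inchoative.
tense: uw- → present.
voice: wiy- → active.
mood: er- → imperative.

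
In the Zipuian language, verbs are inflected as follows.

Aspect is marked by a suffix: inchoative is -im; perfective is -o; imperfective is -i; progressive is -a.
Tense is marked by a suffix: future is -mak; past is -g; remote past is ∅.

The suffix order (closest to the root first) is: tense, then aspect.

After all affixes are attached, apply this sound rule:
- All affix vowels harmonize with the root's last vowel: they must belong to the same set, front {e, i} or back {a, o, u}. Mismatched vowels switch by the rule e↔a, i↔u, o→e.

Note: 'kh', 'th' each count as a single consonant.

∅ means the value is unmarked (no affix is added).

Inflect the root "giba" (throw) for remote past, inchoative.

gibaum

tense = remote past: zero marking, form stays giba.
Attach aspect inchoative -im → gibaim.
Apply vowel harmony: gibaim → gibaum.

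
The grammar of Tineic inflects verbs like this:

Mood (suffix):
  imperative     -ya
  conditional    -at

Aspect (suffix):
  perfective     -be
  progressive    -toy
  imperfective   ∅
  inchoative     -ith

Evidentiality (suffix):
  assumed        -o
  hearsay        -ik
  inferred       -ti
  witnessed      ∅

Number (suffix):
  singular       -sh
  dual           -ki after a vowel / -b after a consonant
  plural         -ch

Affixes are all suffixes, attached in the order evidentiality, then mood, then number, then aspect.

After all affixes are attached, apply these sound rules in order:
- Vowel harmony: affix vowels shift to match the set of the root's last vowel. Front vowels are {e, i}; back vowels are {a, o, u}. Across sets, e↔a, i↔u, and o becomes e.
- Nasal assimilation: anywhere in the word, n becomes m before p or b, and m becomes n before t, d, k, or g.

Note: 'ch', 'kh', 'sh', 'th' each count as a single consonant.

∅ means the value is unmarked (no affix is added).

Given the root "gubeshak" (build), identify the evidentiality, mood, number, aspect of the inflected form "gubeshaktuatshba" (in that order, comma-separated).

Segment: gubeshak-ti-at-sh-be.
evidentiality: -ti → inferred.
mood: -at → conditional.
number: -sh → singular.
aspect: -be → perfective.

inferred, conditional, singular, perfective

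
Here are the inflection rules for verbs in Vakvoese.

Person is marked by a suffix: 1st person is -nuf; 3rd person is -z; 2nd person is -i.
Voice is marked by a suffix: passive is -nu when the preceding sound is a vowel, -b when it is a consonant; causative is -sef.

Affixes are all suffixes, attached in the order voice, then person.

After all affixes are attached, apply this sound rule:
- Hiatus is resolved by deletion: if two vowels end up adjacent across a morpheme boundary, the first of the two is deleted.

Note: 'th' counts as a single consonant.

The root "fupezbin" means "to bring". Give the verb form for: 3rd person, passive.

fupezbinbz

Attach voice passive -b (after consonant 'n') → fupezbinb.
Attach person 3rd person -z → fupezbinbz.
Vowel deletion: no change.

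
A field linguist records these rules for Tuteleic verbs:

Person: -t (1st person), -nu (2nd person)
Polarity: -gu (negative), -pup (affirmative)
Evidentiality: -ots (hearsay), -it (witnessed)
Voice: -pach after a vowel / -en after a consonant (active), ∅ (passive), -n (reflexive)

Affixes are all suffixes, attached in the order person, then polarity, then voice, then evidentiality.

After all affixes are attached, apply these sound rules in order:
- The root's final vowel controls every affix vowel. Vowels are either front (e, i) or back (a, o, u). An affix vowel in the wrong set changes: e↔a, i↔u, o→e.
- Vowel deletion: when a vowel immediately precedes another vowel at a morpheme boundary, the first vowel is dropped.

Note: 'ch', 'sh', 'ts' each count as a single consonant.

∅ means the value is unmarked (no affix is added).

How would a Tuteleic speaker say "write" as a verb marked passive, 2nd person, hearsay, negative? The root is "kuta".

kutanugots

Attach person 2nd person -nu → kutanu.
Attach polarity negative -gu → kutanugu.
voice = passive: zero marking, form stays kutanugu.
Attach evidentiality hearsay -ots → kutanuguots.
Vowel harmony: no change.
Apply vowel deletion: kutanuguots → kutanugots.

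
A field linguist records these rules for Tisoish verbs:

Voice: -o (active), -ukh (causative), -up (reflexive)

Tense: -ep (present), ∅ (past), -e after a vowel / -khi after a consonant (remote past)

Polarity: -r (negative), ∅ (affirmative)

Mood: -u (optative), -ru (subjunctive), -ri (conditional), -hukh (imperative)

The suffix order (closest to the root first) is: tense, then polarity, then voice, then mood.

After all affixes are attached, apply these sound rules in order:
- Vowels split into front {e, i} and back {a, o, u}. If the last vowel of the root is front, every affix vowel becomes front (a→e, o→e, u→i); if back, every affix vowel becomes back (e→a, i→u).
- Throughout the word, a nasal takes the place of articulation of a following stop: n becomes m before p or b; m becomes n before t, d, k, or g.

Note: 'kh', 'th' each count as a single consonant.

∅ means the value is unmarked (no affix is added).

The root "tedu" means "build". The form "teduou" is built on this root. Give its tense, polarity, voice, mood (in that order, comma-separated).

Segment: tedu-o-u.
tense: ∅ → past.
polarity: ∅ → affirmative.
voice: -o → active.
mood: -u → optative.

past, affirmative, active, optative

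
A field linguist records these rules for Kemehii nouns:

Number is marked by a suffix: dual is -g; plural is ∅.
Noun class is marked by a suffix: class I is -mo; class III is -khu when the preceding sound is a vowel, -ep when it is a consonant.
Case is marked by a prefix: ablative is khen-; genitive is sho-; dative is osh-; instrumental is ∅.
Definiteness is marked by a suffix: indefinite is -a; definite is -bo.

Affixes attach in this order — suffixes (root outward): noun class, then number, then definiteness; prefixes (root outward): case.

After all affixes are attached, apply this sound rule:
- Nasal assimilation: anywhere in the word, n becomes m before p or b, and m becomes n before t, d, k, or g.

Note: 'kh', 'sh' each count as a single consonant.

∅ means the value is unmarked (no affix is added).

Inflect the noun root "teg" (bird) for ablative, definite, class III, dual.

khentegepgbo

Attach case ablative khen- → khenteg.
Attach noun class class III -ep (after consonant 'g') → khentegep.
Attach number dual -g → khentegepg.
Attach definiteness definite -bo → khentegepgbo.
Nasal assimilation: no change.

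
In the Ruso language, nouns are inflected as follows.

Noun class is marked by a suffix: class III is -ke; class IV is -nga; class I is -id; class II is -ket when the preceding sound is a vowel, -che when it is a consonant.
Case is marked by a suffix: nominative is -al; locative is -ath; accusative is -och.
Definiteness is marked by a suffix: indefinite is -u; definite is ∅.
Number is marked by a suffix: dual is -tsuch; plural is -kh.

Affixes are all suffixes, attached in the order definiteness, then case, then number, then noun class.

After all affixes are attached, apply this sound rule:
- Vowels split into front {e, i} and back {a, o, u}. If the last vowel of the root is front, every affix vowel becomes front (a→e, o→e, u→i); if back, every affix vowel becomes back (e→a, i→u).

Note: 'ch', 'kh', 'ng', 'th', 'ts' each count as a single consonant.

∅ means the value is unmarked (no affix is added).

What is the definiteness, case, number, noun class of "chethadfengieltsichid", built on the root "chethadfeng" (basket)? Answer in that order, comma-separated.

Segment: chethadfeng-u-al-tsuch-id.
definiteness: -u → indefinite.
case: -al → nominative.
number: -tsuch → dual.
noun class: -id → class I.

indefinite, nominative, dual, class I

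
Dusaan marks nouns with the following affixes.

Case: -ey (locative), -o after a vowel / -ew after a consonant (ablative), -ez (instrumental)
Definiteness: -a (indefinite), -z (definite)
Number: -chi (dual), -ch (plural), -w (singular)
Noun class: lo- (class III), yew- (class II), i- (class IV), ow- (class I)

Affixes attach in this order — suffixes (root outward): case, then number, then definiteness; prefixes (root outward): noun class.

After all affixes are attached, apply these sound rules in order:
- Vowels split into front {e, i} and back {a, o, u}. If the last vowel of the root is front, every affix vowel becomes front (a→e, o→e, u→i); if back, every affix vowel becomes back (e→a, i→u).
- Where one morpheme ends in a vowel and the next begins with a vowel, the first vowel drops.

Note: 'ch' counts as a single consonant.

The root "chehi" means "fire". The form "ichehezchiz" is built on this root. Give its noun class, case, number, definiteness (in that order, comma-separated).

Segment: i-chehi-ez-chi-z.
noun class: i- → class IV.
case: -ez → instrumental.
number: -chi → dual.
definiteness: -z → definite.

class IV, instrumental, dual, definite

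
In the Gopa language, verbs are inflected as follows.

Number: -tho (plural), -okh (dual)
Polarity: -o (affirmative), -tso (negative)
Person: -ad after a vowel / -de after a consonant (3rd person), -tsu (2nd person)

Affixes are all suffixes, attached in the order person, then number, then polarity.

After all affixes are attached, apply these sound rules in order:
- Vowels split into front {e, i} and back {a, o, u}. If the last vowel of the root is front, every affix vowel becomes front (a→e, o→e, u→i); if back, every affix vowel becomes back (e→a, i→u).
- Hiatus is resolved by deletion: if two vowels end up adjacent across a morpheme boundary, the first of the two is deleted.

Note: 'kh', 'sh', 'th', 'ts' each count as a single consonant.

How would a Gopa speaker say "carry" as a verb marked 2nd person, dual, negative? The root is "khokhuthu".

khokhuthutsokhtso

Attach person 2nd person -tsu → khokhuthutsu.
Attach number dual -okh → khokhuthutsuokh.
Attach polarity negative -tso → khokhuthutsuokhtso.
Vowel harmony: no change.
Apply vowel deletion: khokhuthutsuokhtso → khokhuthutsokhtso.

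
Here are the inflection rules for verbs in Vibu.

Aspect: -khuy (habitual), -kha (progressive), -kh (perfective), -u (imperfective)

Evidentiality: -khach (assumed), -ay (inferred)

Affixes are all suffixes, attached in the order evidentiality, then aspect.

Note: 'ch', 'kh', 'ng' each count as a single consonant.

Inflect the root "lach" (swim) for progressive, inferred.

lachaykha

Attach evidentiality inferred -ay → lachay.
Attach aspect progressive -kha → lachaykha.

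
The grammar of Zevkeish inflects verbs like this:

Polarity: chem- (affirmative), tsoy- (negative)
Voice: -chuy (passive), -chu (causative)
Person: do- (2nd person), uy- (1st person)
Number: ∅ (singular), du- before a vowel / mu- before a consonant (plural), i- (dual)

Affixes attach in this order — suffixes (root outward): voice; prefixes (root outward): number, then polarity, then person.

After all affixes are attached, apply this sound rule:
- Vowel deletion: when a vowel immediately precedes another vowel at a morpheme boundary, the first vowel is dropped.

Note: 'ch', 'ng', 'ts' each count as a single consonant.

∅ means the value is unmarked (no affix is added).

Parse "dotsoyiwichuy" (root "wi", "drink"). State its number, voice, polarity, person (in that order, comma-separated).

dual, passive, negative, 2nd person

Segment: do-tsoy-i-wi-chuy.
number: i- → dual.
voice: -chuy → passive.
polarity: tsoy- → negative.
person: do- → 2nd person.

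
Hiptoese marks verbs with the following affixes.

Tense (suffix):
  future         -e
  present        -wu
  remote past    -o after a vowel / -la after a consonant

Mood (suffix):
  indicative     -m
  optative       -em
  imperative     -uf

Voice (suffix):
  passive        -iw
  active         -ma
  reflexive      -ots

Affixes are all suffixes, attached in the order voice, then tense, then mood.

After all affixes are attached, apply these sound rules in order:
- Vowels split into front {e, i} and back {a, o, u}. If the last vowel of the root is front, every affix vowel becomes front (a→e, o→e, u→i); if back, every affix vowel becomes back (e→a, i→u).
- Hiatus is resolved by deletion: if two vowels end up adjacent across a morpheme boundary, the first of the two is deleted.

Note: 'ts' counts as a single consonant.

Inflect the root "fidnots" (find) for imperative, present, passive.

Attach voice passive -iw → fidnotsiw.
Attach tense present -wu → fidnotsiwwu.
Attach mood imperative -uf → fidnotsiwwuuf.
Apply vowel harmony: fidnotsiwwuuf → fidnotsuwwuuf.
Apply vowel deletion: fidnotsuwwuuf → fidnotsuwwuf.

fidnotsuwwuf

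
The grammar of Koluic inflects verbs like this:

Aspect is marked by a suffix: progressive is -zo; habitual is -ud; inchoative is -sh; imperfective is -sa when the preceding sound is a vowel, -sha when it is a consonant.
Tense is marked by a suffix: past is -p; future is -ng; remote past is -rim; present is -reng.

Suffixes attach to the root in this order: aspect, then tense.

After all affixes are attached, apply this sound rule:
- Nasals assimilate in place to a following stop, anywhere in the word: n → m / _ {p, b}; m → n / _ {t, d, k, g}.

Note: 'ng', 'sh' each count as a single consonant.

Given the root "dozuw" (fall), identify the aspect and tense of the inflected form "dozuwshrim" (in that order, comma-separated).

Segment: dozuw-sh-rim.
aspect: -sh → inchoative.
tense: -rim → remote past.

inchoative, remote past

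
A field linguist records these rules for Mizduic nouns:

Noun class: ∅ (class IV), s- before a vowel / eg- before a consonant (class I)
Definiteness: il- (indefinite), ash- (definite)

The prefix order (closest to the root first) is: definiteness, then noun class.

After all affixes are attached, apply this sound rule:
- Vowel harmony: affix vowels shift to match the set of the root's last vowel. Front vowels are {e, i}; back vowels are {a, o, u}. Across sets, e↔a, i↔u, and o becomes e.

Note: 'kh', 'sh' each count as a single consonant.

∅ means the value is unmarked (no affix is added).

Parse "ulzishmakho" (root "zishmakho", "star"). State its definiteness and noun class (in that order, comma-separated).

indefinite, class IV

Segment: il-zishmakho.
definiteness: il- → indefinite.
noun class: ∅ → class IV.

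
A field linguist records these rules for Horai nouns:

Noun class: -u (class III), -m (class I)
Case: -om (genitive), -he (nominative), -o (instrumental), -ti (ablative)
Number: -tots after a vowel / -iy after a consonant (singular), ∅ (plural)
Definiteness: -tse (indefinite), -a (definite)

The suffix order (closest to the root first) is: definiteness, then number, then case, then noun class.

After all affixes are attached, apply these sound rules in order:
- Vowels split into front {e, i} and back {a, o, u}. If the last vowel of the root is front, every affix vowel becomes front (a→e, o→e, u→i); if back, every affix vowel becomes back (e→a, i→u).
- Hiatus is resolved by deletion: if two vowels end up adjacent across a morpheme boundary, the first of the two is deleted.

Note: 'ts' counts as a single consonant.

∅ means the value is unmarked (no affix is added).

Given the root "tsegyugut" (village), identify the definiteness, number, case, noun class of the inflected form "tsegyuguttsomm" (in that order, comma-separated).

indefinite, plural, genitive, class I

Segment: tsegyugut-tse-om-m.
definiteness: -tse → indefinite.
number: ∅ → plural.
case: -om → genitive.
noun class: -m → class I.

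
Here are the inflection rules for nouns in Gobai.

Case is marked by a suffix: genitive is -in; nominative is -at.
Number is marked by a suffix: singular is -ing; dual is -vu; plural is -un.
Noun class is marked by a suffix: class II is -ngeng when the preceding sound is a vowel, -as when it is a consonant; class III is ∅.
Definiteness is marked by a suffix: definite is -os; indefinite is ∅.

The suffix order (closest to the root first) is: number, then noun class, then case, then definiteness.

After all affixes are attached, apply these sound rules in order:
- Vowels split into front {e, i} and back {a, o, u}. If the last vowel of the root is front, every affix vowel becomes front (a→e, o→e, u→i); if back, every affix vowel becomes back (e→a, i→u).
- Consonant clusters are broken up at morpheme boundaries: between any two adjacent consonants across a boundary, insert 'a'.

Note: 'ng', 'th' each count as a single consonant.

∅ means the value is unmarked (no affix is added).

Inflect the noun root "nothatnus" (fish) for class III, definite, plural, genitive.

nothatnusununos

Attach number plural -un → nothatnusun.
noun class = class III: zero marking, form stays nothatnusun.
Attach case genitive -in → nothatnusunin.
Attach definiteness definite -os → nothatnusuninos.
Apply vowel harmony: nothatnusuninos → nothatnusununos.
Epenthesis: no change.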